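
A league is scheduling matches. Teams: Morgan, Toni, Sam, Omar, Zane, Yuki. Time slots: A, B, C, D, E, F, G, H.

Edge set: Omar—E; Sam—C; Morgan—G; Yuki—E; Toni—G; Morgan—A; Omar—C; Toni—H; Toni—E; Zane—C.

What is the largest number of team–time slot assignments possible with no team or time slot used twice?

4

One maximum matching: Morgan–A, Toni–G, Sam–C, Omar–E.
The set {Sam, Omar, Zane, Yuki} has only 2 neighbours ({C, E}), so by Hall's theorem at most 4 of the 6 teams can be matched.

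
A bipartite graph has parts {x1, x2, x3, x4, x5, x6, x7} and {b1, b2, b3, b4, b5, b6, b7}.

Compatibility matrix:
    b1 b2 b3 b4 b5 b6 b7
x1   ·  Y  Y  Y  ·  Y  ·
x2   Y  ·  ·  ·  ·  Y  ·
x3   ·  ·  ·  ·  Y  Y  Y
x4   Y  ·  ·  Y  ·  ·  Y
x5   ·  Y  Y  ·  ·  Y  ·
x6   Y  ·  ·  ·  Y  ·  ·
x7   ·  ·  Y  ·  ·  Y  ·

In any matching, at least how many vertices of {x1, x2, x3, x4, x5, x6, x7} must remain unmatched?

0

For example, pair x1-b6, x2-b1, x3-b7, x4-b4, x5-b2, x6-b5, x7-b3.
All 7 left vertices are matched, so no larger matching exists.
That matches 7 of the 7, leaving 0 unmatched; no matching can do better.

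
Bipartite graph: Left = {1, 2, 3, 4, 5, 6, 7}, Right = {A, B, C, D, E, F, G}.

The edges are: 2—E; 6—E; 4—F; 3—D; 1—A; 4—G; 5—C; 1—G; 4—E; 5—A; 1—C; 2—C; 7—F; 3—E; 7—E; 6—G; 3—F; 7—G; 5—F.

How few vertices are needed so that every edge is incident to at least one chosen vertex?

{3, A, C, E, F, G} is a vertex cover of size 6: every edge has an endpoint in this set.
No smaller cover exists because 1–A, 2–C, 3–D, 4–G, 5–F, 6–E is a matching of size 6, and a cover must include an endpoint of each of these disjoint edges (König's theorem).

6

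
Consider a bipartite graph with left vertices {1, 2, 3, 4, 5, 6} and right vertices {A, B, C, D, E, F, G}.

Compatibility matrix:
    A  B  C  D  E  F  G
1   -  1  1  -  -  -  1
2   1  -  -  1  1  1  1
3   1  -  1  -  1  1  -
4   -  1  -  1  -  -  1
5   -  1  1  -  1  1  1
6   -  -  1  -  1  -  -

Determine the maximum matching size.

6

One maximum matching: 1→B, 2→A, 3→C, 4→G, 5→F, 6→E.
All 6 left vertices are matched, so no larger matching exists.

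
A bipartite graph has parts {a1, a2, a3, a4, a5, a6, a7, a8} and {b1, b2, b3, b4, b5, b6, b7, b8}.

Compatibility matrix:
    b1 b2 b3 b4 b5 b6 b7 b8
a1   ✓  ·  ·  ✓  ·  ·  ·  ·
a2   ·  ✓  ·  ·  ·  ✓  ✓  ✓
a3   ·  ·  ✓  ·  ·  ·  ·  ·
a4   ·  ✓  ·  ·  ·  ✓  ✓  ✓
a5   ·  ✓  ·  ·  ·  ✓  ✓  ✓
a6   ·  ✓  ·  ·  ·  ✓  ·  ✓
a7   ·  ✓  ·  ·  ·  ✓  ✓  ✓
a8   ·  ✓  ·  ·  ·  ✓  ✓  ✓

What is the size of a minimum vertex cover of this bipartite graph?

6

A maximum matching has 6 edges (e.g. a1–b4, a2–b2, a3–b3, a4–b7, a5–b6, a6–b8).
By König's theorem the minimum vertex cover has the same size. One such cover is {a1, a3, b2, b6, b7, b8}.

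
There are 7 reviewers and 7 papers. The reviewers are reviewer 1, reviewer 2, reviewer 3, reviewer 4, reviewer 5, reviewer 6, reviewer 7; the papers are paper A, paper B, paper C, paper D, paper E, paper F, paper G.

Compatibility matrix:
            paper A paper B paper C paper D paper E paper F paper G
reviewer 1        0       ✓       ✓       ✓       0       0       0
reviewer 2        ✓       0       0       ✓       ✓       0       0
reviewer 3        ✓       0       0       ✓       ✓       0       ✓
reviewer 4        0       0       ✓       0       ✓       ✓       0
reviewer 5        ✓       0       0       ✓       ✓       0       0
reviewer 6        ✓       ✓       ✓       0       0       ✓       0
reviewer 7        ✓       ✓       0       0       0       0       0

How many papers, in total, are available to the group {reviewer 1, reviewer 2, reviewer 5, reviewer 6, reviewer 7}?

The union of neighbours of {reviewer 1, reviewer 2, reviewer 5, reviewer 6, reviewer 7} is {paper A, paper B, paper C, paper D, paper E, paper F}, which has 6 elements.
Since |N(S)| = 6 ≥ |S| = 5, Hall's condition holds for this subset.

6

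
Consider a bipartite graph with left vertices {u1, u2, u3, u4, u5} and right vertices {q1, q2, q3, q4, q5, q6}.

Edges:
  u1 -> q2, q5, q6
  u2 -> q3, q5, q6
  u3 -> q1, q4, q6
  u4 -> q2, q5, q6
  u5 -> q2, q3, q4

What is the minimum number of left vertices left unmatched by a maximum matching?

For example, pair u1-q6, u2-q3, u3-q4, u4-q5, u5-q2.
All 5 left vertices are matched, so no larger matching exists.
That matches 5 of the 5, leaving 0 unmatched; no matching can do better.

0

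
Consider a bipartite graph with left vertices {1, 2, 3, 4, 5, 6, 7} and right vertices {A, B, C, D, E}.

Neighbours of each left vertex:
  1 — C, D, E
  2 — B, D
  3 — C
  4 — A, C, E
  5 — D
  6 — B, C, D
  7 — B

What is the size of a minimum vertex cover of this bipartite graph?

5

A maximum matching has 5 edges (e.g. 1–E, 2–B, 3–C, 4–A, 5–D).
By König's theorem the minimum vertex cover has the same size. One such cover is {1, 4, B, C, D}.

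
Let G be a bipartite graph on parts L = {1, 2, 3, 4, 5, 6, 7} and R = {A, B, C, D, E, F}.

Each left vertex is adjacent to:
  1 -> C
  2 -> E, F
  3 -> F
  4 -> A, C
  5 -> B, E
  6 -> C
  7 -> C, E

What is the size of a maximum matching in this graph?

A valid assignment of size 5: 1→C, 2→E, 3→F, 4→A, 5→B.
The set {1, 2, 3, 6, 7} has only 3 neighbours ({C, E, F}), so by Hall's theorem at most 5 of the 7 left vertices can be matched.

5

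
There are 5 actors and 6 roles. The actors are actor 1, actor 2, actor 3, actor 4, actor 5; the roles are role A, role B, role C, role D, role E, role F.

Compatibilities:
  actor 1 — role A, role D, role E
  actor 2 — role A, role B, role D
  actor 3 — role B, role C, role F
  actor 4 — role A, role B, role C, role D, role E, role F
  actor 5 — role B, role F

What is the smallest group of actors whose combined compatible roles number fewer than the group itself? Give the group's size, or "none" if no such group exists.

none

A matching saturating every actor exists, for instance actor 1→role E, actor 2→role D, actor 3→role B, actor 4→role C, actor 5→role F.
By Hall's marriage theorem, this means |N(S)| ≥ |S| for every subset S, so no violating subset exists.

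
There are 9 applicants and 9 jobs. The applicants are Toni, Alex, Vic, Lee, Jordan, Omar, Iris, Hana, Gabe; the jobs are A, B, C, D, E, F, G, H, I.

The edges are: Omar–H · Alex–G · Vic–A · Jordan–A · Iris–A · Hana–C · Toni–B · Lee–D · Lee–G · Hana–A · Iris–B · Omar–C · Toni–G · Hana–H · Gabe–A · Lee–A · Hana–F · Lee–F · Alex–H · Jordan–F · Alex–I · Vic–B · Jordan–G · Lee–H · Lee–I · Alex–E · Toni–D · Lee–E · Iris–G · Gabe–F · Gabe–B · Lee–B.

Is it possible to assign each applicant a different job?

Yes

A valid assignment of size 9: Toni-D, Alex-E, Vic-A, Lee-I, Jordan-F, Omar-H, Iris-G, Hana-C, Gabe-B.
All 9 applicants are covered.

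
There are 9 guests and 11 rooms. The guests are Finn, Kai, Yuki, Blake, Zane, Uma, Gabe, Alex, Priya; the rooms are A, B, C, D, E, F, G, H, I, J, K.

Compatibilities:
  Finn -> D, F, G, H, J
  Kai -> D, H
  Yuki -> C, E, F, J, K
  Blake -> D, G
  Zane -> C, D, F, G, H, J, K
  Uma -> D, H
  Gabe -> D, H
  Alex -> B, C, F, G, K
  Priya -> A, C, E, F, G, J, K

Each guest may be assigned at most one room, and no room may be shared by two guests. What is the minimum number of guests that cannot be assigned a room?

For example, pair Finn-F, Kai-H, Yuki-E, Blake-G, Zane-K, Uma-D, Alex-B, Priya-J.
The set {Kai, Uma, Gabe} has only 2 neighbours ({D, H}), so by Hall's theorem at most 8 of the 9 guests can be matched.
That matches 8 of the 9, leaving 1 unmatched; no matching can do better.

1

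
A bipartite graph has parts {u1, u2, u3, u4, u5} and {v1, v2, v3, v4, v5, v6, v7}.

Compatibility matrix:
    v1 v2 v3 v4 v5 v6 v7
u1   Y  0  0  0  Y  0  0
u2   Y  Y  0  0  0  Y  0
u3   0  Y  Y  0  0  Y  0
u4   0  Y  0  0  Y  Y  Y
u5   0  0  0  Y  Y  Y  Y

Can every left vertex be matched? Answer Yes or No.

Yes

For example, pair u1–v5, u2–v1, u3–v2, u4–v7, u5–v6.
All 5 left vertices are covered.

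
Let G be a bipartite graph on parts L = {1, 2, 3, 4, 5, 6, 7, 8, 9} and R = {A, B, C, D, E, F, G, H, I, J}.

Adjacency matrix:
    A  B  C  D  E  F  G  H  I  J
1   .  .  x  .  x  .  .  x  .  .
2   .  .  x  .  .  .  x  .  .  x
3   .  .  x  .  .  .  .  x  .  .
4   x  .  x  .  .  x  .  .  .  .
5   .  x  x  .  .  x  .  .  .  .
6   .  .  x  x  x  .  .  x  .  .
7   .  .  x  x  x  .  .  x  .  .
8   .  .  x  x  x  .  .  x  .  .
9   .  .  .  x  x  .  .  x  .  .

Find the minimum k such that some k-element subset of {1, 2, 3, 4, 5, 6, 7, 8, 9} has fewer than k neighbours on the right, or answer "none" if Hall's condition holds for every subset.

Take S = {1, 3, 6, 7, 8}. Its neighbourhood is {C, D, E, H}, so |N(S)| = 4 < |S| = 5.
Every subset of size less than 5 has at least as many neighbours as members, so 5 is the minimum.

5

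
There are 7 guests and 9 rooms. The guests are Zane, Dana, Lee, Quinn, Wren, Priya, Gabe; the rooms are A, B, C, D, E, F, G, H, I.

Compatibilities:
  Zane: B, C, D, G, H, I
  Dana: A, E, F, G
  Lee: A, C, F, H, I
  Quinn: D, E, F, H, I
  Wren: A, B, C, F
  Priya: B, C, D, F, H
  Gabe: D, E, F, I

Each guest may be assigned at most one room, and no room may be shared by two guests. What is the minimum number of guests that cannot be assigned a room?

0

One maximum matching: Zane-H, Dana-G, Lee-A, Quinn-D, Wren-F, Priya-B, Gabe-E.
All 7 guests are matched, so no larger matching exists.
That matches 7 of the 7, leaving 0 unmatched; no matching can do better.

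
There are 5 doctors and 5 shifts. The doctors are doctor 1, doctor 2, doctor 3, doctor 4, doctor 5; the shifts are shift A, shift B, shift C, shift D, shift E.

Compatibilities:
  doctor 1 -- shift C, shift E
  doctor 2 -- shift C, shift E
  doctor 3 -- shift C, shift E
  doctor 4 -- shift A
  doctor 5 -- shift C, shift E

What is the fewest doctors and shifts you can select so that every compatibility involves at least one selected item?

A maximum matching has 3 edges (e.g. doctor 1–shift C, doctor 2–shift E, doctor 4–shift A).
By König's theorem the minimum vertex cover has the same size. One such cover is {doctor 4, shift C, shift E}.

3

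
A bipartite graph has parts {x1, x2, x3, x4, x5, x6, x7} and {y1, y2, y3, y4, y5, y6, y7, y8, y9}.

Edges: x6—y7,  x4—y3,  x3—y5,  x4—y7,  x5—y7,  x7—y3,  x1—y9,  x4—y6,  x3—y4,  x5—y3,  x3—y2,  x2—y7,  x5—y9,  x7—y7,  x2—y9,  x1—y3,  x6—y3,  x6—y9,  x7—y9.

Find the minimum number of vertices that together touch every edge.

5

The 5 edges x1–y9, x2–y7, x3–y2, x4–y6, x5–y3 form a matching, so any vertex cover needs at least 5 vertices (one per matched edge).
Conversely {x3, x4, y3, y7, y9} meets every edge and has exactly 5 vertices, so 5 is optimal.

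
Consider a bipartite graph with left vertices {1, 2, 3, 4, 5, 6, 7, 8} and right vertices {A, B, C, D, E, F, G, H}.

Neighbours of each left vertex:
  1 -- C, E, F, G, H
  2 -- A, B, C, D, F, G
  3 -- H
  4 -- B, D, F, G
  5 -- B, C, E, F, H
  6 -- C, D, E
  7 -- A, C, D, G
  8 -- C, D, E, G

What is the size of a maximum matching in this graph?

For example, pair 1-G, 2-A, 3-H, 4-F, 5-B, 6-D, 7-C, 8-E.
This saturates every left vertex, so 8 is the maximum.

8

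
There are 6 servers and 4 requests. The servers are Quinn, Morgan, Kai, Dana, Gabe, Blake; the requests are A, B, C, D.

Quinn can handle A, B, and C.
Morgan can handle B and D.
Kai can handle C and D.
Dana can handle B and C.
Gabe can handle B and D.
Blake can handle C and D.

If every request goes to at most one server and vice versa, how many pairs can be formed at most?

4

One maximum matching: Quinn–A, Morgan–D, Kai–C, Dana–B.
The set {Morgan, Kai, Dana, Gabe, Blake} has only 3 neighbours ({B, C, D}), so by Hall's theorem at most 4 of the 6 servers can be matched.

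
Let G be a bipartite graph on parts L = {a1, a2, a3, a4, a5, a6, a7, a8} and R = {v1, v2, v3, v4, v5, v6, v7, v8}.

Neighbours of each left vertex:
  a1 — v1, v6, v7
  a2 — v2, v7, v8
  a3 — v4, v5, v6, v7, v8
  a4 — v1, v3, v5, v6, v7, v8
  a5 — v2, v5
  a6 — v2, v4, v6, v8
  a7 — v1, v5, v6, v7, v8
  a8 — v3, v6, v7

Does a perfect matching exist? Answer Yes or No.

One maximum matching: a1→v7, a2→v8, a3→v5, a4→v3, a5→v2, a6→v4, a7→v1, a8→v6.
Every left vertex is matched, so this is a perfect matching.

Yes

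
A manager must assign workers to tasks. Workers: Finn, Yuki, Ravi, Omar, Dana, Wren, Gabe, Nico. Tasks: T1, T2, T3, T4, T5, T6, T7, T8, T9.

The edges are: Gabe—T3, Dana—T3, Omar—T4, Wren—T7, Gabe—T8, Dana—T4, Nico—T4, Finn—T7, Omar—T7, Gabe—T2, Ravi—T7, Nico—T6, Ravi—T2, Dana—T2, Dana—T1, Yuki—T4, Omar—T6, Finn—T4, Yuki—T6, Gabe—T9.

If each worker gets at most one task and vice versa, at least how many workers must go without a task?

For example, pair Finn-T4, Yuki-T6, Ravi-T2, Omar-T7, Dana-T1, Gabe-T9.
The set {Finn, Yuki, Omar, Wren, Nico} has only 3 neighbours ({T4, T6, T7}), so by Hall's theorem at most 6 of the 8 workers can be matched.
That matches 6 of the 8, leaving 2 unmatched; no matching can do better.

2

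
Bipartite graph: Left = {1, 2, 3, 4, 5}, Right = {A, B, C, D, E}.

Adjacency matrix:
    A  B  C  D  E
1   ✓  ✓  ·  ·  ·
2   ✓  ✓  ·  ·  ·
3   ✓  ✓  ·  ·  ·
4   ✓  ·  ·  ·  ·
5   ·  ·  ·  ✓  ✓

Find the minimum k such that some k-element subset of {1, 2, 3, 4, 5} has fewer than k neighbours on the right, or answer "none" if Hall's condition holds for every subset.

3

Take S = {1, 2, 3}. Its neighbourhood is {A, B}, so |N(S)| = 2 < |S| = 3.
Every subset of size less than 3 has at least as many neighbours as members, so 3 is the minimum.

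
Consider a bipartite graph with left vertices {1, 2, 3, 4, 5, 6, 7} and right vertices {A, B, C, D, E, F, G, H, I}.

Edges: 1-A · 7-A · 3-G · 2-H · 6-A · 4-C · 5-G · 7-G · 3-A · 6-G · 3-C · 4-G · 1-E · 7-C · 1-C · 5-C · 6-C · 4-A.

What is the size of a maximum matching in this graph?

A valid assignment of size 5: 1–E, 2–H, 3–A, 4–G, 5–C.
The set {3, 4, 5, 6, 7} has only 3 neighbours ({A, C, G}), so by Hall's theorem at most 5 of the 7 left vertices can be matched.

5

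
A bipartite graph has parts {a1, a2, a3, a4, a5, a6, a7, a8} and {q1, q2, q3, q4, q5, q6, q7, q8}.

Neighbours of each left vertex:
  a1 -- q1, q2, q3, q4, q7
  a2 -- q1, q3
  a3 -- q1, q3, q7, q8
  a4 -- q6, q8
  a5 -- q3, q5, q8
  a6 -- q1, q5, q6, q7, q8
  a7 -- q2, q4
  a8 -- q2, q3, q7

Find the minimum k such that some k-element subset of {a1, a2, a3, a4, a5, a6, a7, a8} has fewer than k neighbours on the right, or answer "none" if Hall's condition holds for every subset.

A matching saturating every left vertex exists, for instance a1→q7, a2→q3, a3→q8, a4→q6, a5→q5, a6→q1, a7→q4, a8→q2.
By Hall's marriage theorem, this means |N(S)| ≥ |S| for every subset S, so no violating subset exists.

none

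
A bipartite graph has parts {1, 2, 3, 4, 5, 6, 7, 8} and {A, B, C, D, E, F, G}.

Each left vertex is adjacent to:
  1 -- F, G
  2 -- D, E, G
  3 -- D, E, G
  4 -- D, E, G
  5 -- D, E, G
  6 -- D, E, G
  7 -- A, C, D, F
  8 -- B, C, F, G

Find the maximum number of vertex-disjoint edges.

A valid assignment of size 6: 1-F, 2-G, 3-D, 4-E, 7-C, 8-B.
The set {2, 3, 4, 5, 6} has only 3 neighbours ({D, E, G}), so by Hall's theorem at most 6 of the 8 left vertices can be matched.

6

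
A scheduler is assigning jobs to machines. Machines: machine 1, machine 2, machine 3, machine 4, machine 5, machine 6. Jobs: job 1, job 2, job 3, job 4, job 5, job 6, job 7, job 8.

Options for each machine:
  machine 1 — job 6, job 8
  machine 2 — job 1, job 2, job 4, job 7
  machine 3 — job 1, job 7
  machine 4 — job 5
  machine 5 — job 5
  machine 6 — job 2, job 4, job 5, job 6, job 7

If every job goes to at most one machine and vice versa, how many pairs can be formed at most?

A valid assignment of size 5: machine 1–job 6, machine 2–job 2, machine 3–job 1, machine 4–job 5, machine 6–job 7.
The set {machine 4, machine 5} has only 1 neighbour ({job 5}), so by Hall's theorem at most 5 of the 6 machines can be matched.

5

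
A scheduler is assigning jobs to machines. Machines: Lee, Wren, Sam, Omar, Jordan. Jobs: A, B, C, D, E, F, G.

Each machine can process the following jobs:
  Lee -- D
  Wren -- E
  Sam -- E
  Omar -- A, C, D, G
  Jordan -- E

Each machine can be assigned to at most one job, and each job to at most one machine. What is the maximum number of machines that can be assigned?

For example, pair Lee→D, Wren→E, Omar→G.
The set {Wren, Sam, Jordan} has only 1 neighbour ({E}), so by Hall's theorem at most 3 of the 5 machines can be matched.

3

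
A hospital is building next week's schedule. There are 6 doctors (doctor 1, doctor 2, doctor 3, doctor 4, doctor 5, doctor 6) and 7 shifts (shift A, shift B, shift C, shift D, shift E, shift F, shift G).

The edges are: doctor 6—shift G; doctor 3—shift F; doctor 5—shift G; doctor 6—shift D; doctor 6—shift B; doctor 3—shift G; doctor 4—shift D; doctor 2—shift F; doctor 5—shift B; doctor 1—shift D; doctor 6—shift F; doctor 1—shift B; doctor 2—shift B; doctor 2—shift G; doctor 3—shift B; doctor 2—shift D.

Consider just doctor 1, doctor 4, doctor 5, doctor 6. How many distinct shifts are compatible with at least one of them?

The union of neighbours of {doctor 1, doctor 4, doctor 5, doctor 6} is {shift B, shift D, shift F, shift G}, which has 4 elements.
Since |N(S)| = 4 ≥ |S| = 4, Hall's condition holds for this subset.

4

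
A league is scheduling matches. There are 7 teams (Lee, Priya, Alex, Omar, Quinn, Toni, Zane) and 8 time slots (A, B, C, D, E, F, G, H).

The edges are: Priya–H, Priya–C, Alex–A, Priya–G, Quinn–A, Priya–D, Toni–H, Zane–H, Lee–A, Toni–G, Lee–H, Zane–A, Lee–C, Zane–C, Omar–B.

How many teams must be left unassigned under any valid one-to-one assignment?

One maximum matching: Lee–H, Priya–D, Alex–A, Omar–B, Toni–G, Zane–C.
The set {Alex, Quinn} has only 1 neighbour ({A}), so by Hall's theorem at most 6 of the 7 teams can be matched.
That matches 6 of the 7, leaving 1 unmatched; no matching can do better.

1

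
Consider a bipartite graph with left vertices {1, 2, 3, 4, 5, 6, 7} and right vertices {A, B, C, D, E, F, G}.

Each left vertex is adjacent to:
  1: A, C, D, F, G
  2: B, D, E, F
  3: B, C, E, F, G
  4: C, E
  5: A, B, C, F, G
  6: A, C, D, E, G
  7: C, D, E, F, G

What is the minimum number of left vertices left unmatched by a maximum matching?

For example, pair 1-D, 2-E, 3-F, 4-C, 5-B, 6-A, 7-G.
All 7 left vertices are matched, so no larger matching exists.
That matches 7 of the 7, leaving 0 unmatched; no matching can do better.

0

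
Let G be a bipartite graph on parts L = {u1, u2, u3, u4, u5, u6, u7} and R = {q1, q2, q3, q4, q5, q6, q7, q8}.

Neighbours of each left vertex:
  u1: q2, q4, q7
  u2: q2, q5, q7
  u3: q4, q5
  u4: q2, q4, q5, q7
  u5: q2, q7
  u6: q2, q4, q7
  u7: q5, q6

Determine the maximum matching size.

5

A valid assignment of size 5: u1-q4, u2-q7, u3-q5, u4-q2, u7-q6.
The set {u1, u2, u3, u4, u5, u6} has only 4 neighbours ({q2, q4, q5, q7}), so by Hall's theorem at most 5 of the 7 left vertices can be matched.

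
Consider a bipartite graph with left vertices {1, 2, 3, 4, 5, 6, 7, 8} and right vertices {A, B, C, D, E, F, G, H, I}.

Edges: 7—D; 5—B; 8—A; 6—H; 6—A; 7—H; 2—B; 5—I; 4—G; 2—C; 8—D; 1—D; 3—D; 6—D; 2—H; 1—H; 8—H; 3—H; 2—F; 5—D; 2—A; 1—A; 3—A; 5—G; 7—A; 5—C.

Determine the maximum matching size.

For example, pair 1–A, 2–B, 3–H, 4–G, 5–I, 6–D.
The set {1, 3, 6, 7, 8} has only 3 neighbours ({A, D, H}), so by Hall's theorem at most 6 of the 8 left vertices can be matched.

6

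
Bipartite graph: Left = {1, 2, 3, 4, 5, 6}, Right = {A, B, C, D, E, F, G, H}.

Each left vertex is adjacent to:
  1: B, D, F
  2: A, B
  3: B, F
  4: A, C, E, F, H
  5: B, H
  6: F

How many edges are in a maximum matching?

One maximum matching: 1-D, 2-A, 3-B, 4-E, 5-H, 6-F.
This saturates every left vertex, so 6 is the maximum.

6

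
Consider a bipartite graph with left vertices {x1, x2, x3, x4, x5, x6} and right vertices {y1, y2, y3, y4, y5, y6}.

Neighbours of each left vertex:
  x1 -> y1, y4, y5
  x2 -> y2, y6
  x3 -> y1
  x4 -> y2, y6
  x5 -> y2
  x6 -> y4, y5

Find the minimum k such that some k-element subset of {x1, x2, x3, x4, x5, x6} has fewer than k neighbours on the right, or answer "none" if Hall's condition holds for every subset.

3

Take S = {x2, x4, x5}. Its neighbourhood is {y2, y6}, so |N(S)| = 2 < |S| = 3.
Every subset of size less than 3 has at least as many neighbours as members, so 3 is the minimum.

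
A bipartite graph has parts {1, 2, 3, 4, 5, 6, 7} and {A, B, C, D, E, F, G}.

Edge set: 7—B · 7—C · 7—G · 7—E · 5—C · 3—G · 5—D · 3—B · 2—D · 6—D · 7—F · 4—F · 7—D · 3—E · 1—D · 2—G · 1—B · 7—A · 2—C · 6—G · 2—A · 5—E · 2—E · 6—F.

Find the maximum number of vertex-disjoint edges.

One maximum matching: 1→B, 2→A, 3→E, 4→F, 5→C, 6→D, 7→G.
All 7 left vertices are matched, so no larger matching exists.

7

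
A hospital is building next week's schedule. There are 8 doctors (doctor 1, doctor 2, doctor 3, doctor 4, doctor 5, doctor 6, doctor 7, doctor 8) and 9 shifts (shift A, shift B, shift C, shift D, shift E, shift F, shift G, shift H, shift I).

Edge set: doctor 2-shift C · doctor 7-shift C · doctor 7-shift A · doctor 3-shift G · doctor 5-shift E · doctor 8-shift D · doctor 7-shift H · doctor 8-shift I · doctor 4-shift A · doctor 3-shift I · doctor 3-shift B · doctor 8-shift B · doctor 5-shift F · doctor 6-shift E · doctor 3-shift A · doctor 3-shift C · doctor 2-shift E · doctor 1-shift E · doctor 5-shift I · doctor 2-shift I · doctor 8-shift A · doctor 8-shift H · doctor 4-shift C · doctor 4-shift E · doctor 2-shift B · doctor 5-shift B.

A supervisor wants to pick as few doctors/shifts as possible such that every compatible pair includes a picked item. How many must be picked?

A maximum matching has 7 edges (e.g. doctor 1–shift E, doctor 2–shift B, doctor 3–shift G, doctor 4–shift C, doctor 5–shift I, doctor 7–shift H, doctor 8–shift A).
By König's theorem the minimum vertex cover has the same size. One such cover is {doctor 2, doctor 3, doctor 4, doctor 5, doctor 7, doctor 8, shift E}.

7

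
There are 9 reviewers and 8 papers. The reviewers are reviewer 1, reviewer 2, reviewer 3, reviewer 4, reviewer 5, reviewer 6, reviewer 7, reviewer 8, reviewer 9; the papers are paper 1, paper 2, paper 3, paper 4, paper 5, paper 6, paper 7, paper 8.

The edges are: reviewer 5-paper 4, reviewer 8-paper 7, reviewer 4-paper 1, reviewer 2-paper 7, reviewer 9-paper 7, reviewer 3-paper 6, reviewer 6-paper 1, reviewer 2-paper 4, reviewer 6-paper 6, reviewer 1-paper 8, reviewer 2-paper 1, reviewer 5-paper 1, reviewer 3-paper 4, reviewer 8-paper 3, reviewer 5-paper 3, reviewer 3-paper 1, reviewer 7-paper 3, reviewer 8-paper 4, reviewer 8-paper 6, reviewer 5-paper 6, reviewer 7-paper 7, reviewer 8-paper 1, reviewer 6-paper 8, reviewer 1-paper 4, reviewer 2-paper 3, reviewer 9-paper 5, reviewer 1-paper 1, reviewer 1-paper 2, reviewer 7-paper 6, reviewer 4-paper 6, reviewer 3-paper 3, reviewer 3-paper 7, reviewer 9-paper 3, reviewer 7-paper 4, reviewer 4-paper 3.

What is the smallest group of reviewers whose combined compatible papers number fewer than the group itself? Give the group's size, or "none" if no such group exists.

Take S = {reviewer 2, reviewer 3, reviewer 4, reviewer 5, reviewer 7, reviewer 8}. Its neighbourhood is {paper 1, paper 3, paper 4, paper 6, paper 7}, so |N(S)| = 5 < |S| = 6.
Every subset of size less than 6 has at least as many neighbours as members, so 6 is the minimum.

6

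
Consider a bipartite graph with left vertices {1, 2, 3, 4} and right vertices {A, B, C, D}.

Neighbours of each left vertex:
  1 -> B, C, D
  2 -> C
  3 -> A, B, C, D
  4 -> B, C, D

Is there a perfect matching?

A valid assignment of size 4: 1–D, 2–C, 3–A, 4–B.
All 4 left vertices are covered.

Yes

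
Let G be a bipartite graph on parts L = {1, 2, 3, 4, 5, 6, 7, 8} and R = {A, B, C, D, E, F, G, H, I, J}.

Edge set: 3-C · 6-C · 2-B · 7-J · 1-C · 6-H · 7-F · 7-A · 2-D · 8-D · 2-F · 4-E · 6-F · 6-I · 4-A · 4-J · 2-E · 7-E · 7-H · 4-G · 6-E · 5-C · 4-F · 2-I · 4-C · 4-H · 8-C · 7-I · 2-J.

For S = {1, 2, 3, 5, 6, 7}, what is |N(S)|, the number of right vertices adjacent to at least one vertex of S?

The union of neighbours of {1, 2, 3, 5, 6, 7} is {A, B, C, D, E, F, H, I, J}, which has 9 elements.
Since |N(S)| = 9 ≥ |S| = 6, Hall's condition holds for this subset.

9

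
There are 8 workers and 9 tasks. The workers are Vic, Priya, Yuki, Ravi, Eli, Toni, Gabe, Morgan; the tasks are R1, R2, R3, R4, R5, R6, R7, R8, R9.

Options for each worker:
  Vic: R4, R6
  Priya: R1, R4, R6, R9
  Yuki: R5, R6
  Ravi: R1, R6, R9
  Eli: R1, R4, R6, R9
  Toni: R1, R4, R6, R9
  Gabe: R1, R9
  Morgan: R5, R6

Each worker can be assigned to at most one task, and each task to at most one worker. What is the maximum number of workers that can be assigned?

5

For example, pair Vic–R6, Priya–R9, Yuki–R5, Ravi–R1, Eli–R4.
The set {Vic, Priya, Yuki, Ravi, Eli, Toni, Gabe, Morgan} has only 5 neighbours ({R1, R4, R5, R6, R9}), so by Hall's theorem at most 5 of the 8 workers can be matched.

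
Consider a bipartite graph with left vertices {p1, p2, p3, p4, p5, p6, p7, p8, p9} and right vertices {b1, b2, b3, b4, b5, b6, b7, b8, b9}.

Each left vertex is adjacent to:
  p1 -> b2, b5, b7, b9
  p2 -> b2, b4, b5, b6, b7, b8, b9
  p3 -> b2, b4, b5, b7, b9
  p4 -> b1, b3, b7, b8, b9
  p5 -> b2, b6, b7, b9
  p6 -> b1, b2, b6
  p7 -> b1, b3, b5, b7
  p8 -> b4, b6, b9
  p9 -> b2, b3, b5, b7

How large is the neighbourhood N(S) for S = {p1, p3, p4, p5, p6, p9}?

The union of neighbours of {p1, p3, p4, p5, p6, p9} is {b1, b2, b3, b4, b5, b6, b7, b8, b9}, which has 9 elements.
Since |N(S)| = 9 ≥ |S| = 6, Hall's condition holds for this subset.

9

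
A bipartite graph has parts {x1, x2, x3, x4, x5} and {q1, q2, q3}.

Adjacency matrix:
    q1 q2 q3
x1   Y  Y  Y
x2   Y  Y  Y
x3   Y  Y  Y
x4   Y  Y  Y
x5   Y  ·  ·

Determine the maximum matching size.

One maximum matching: x1→q1, x2→q3, x3→q2.
The set {x1, x2, x3, x4, x5} has only 3 neighbours ({q1, q2, q3}), so by Hall's theorem at most 3 of the 5 left vertices can be matched.

3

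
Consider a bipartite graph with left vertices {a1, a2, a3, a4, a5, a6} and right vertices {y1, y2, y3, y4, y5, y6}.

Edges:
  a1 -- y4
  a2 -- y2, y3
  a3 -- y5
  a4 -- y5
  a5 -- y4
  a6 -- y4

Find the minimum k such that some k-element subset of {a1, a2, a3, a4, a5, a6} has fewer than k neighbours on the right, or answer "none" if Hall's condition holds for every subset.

2

Take S = {a1, a5}. Its neighbourhood is {y4}, so |N(S)| = 1 < |S| = 2.
No single vertex violates Hall's condition since each has at least one neighbour, so 2 is the minimum.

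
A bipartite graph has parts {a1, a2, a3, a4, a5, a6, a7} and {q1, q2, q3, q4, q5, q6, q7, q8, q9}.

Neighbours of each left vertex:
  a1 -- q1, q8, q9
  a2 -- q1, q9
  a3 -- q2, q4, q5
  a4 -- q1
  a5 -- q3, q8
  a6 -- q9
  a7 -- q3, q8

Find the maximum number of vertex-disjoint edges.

5

A valid assignment of size 5: a1–q8, a2–q9, a3–q2, a4–q1, a5–q3.
The set {a1, a2, a4, a5, a6, a7} has only 4 neighbours ({q1, q3, q8, q9}), so by Hall's theorem at most 5 of the 7 left vertices can be matched.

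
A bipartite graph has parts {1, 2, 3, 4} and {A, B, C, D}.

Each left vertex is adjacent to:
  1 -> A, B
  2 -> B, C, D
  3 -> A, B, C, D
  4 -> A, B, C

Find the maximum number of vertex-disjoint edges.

4

A valid assignment of size 4: 1–A, 2–D, 3–C, 4–B.
All 4 left vertices are matched, so no larger matching exists.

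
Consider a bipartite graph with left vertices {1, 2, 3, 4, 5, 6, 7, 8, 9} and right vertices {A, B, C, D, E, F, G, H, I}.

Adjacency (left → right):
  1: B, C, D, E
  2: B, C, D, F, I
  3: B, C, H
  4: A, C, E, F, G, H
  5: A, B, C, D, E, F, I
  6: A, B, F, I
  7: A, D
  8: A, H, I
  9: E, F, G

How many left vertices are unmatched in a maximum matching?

0

For example, pair 1-B, 2-D, 3-C, 4-G, 5-I, 6-F, 7-A, 8-H, 9-E.
All 9 left vertices are matched, so no larger matching exists.
That matches 9 of the 9, leaving 0 unmatched; no matching can do better.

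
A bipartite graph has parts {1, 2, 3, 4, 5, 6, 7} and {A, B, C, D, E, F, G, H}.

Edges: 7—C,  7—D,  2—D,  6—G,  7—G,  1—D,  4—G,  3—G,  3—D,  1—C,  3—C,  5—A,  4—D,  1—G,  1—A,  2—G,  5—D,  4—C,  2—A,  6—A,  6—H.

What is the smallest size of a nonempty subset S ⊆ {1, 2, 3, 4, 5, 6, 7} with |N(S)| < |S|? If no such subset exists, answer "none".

Take S = {1, 2, 3, 4, 5}. Its neighbourhood is {A, C, D, G}, so |N(S)| = 4 < |S| = 5.
Every subset of size less than 5 has at least as many neighbours as members, so 5 is the minimum.

5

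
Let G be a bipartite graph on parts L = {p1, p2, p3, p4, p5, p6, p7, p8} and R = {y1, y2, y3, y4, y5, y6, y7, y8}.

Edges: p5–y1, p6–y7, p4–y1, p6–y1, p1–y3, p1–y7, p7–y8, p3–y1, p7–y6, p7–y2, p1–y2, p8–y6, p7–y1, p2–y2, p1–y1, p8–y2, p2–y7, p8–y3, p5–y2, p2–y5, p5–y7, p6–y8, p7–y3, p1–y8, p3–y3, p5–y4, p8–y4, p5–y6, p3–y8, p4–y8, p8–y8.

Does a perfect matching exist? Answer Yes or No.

One maximum matching: p1-y2, p2-y5, p3-y1, p4-y8, p5-y4, p6-y7, p7-y3, p8-y6.
All 8 left vertices are covered.

Yes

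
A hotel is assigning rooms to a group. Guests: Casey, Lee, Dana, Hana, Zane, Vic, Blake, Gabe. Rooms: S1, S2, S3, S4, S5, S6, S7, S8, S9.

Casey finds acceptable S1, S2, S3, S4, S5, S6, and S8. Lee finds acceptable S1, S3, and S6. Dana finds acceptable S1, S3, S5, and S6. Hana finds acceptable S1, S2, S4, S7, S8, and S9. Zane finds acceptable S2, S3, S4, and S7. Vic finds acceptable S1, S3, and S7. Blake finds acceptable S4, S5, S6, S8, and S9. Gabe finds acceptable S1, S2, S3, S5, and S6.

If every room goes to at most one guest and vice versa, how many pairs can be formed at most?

8

One maximum matching: Casey-S3, Lee-S6, Dana-S5, Hana-S9, Zane-S7, Vic-S1, Blake-S4, Gabe-S2.
All 8 guests are matched, so no larger matching exists.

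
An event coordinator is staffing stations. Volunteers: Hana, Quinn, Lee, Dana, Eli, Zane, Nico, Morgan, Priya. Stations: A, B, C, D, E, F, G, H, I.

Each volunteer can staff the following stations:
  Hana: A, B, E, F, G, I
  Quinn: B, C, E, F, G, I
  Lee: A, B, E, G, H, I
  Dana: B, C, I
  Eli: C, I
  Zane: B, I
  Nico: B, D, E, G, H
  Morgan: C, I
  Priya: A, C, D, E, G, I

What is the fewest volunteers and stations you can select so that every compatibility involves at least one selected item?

The 8 edges Hana–A, Quinn–F, Lee–H, Dana–C, Eli–I, Zane–B, Nico–E, Priya–G form a matching, so any vertex cover needs at least 8 vertices (one per matched edge).
Conversely {Hana, Quinn, Lee, Nico, Priya, B, C, I} meets every edge and has exactly 8 vertices, so 8 is optimal.

8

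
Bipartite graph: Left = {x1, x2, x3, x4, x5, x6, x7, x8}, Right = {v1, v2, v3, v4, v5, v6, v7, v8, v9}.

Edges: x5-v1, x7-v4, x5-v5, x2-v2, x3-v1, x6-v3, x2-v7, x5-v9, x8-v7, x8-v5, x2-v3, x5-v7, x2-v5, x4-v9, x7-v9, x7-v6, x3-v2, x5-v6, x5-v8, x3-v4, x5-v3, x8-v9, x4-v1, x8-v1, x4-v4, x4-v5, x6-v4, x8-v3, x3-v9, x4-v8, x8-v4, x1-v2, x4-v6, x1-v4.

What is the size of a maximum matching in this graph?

8

One maximum matching: x1→v2, x2→v7, x3→v1, x4→v6, x5→v8, x6→v4, x7→v9, x8→v3.
All 8 left vertices are matched, so no larger matching exists.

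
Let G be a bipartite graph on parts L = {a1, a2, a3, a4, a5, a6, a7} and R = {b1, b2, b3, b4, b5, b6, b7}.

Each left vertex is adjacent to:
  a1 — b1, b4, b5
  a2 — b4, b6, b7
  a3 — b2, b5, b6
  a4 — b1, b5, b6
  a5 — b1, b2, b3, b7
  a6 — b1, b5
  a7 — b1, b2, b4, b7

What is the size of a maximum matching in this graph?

7

A valid assignment of size 7: a1-b4, a2-b6, a3-b2, a4-b5, a5-b3, a6-b1, a7-b7.
This saturates every left vertex, so 7 is the maximum.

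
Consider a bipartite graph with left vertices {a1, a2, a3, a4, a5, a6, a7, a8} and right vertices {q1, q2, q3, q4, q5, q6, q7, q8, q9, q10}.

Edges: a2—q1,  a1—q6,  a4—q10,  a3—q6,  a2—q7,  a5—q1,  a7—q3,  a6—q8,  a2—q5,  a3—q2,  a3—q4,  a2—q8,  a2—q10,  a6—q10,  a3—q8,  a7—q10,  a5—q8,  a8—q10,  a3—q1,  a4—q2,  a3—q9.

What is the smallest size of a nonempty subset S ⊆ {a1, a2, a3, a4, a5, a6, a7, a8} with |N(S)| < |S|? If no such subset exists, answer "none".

A matching saturating every left vertex exists, for instance a1→q6, a2→q7, a3→q9, a4→q2, a5→q1, a6→q8, a7→q3, a8→q10.
By Hall's marriage theorem, this means |N(S)| ≥ |S| for every subset S, so no violating subset exists.

none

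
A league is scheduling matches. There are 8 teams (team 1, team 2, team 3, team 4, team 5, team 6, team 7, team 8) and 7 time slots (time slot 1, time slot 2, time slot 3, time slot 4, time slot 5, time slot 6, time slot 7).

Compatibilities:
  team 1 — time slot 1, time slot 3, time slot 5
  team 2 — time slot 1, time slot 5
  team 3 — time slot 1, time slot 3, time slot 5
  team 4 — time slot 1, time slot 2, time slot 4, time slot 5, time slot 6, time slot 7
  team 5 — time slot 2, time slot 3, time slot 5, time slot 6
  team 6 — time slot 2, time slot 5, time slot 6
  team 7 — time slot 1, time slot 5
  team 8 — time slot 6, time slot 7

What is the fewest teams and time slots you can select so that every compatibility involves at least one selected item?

7

{team 4, team 5, team 6, team 8, time slot 1, time slot 3, time slot 5} is a vertex cover of size 7: every edge has an endpoint in this set.
No smaller cover exists because team 1–time slot 5, team 2–time slot 1, team 3–time slot 3, team 4–time slot 4, team 5–time slot 6, team 6–time slot 2, team 8–time slot 7 is a matching of size 7, and a cover must include an endpoint of each of these disjoint edges (König's theorem).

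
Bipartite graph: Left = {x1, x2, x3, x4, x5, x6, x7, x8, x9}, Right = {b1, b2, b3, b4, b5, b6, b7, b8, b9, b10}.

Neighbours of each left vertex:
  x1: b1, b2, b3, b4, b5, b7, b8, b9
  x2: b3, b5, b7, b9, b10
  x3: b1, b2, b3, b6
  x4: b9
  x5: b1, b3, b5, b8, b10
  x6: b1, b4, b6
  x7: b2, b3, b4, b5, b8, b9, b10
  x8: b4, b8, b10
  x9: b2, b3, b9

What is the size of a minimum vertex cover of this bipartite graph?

{x1, x2, x3, x4, x5, x6, x7, x8, x9} is a vertex cover of size 9: every edge has an endpoint in this set.
No smaller cover exists because x1–b1, x2–b7, x3–b6, x4–b9, x5–b8, x6–b4, x7–b5, x8–b10, x9–b3 is a matching of size 9, and a cover must include an endpoint of each of these disjoint edges (König's theorem).

9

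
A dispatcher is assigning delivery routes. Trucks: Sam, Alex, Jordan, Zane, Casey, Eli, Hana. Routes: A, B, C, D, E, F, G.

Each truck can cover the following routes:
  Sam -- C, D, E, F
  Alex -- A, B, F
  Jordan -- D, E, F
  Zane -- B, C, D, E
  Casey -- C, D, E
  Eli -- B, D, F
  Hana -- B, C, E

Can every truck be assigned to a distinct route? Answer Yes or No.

The set {Sam, Jordan, Zane, Casey, Eli, Hana} has only 5 neighbours ({B, C, D, E, F}), so by Hall's theorem at most 6 of the 7 trucks can be matched.
Hence no matching covers every truck.

No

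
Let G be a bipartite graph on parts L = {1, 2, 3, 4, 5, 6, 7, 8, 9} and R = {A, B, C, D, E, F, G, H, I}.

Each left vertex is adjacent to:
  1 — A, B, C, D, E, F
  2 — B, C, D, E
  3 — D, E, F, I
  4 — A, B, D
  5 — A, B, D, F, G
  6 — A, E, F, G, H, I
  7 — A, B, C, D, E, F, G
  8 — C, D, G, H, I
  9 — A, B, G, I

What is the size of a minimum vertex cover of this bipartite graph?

{1, 2, 3, 4, 5, 6, 7, 8, 9} is a vertex cover of size 9: every edge has an endpoint in this set.
No smaller cover exists because 1–C, 2–B, 3–E, 4–D, 5–F, 6–G, 7–A, 8–H, 9–I is a matching of size 9, and a cover must include an endpoint of each of these disjoint edges (König's theorem).

9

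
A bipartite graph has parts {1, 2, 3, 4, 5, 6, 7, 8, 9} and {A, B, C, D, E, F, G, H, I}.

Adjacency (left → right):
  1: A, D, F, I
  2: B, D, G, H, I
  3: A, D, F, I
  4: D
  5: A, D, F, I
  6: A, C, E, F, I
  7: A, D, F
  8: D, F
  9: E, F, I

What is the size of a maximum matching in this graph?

For example, pair 1–A, 2–G, 3–F, 4–D, 5–I, 6–C, 9–E.
The set {1, 3, 4, 5, 7, 8} has only 4 neighbours ({A, D, F, I}), so by Hall's theorem at most 7 of the 9 left vertices can be matched.

7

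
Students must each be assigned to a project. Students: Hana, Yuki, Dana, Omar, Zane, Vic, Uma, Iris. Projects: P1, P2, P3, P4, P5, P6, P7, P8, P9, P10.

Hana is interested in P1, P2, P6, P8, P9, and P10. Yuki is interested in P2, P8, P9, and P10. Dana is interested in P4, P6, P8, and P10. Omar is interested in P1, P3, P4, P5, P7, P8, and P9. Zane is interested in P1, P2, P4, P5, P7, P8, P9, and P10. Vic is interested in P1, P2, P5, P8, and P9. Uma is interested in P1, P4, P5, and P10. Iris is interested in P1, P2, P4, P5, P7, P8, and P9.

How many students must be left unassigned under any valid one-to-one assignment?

0

A valid assignment of size 8: Hana-P8, Yuki-P9, Dana-P6, Omar-P3, Zane-P7, Vic-P2, Uma-P10, Iris-P1.
This saturates every student, so 8 is the maximum.
That matches 8 of the 8, leaving 0 unmatched; no matching can do better.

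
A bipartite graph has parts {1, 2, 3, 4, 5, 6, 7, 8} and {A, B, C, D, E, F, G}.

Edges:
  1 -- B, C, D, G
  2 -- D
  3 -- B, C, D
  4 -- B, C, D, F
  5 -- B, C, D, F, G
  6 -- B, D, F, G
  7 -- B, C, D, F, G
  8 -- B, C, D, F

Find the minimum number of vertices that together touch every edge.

5

The 5 edges 1–B, 2–D, 3–C, 4–F, 5–G form a matching, so any vertex cover needs at least 5 vertices (one per matched edge).
Conversely {B, C, D, F, G} meets every edge and has exactly 5 vertices, so 5 is optimal.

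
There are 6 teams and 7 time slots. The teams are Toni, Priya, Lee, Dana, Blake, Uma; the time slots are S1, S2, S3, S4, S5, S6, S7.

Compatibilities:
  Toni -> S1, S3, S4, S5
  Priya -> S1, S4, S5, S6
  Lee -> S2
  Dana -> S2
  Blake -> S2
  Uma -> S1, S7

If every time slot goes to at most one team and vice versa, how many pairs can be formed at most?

4

A valid assignment of size 4: Toni→S3, Priya→S4, Lee→S2, Uma→S7.
The set {Lee, Dana, Blake} has only 1 neighbour ({S2}), so by Hall's theorem at most 4 of the 6 teams can be matched.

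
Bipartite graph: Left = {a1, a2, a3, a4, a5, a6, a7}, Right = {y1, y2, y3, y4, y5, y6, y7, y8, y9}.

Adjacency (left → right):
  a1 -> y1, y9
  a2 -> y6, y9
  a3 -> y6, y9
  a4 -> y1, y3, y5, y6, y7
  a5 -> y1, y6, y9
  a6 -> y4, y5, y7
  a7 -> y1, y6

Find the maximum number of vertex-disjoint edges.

For example, pair a1–y1, a2–y9, a3–y6, a4–y3, a6–y7.
The set {a1, a2, a3, a5, a7} has only 3 neighbours ({y1, y6, y9}), so by Hall's theorem at most 5 of the 7 left vertices can be matched.

5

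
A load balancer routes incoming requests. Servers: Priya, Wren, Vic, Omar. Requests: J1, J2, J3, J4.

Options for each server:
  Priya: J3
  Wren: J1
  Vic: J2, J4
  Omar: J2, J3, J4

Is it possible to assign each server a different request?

One maximum matching: Priya–J3, Wren–J1, Vic–J4, Omar–J2.
All 4 servers are covered.

Yes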